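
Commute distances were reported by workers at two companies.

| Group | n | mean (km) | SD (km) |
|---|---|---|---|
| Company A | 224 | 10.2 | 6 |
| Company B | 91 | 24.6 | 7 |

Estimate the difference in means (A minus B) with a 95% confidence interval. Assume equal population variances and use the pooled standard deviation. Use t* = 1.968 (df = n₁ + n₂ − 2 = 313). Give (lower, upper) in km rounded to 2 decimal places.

s_p = √[((n₁−1)s₁² + (n₂−1)s₂²)/(n₁+n₂−2)] = √[(223·6² + 90·7²)/313] = 6.3038.
SE = 6.3038·√(1/224 + 1/91) = 0.7836.
With t* = 1.968, margin = 1.968 × 0.7836 = 1.5421.
x̄₁ − x̄₂ = 10.2 − 24.6 = -14.4000; interval -14.4000 ± 1.5421 = (-15.94, -12.86).

(-15.94, -12.86)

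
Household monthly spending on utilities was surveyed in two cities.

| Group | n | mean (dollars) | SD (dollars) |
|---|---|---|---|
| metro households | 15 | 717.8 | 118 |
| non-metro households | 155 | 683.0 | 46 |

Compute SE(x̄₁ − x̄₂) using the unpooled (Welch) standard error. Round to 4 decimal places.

30.6907

SE₁ = s₁/√n₁ = 118/√15 = 30.4675; SE₂ = 46/√155 = 3.6948.
Independent samples, unequal variances: SE_diff = √(SE₁² + SE₂²) = √(928.26855625 + 13.65154704) = 30.6907.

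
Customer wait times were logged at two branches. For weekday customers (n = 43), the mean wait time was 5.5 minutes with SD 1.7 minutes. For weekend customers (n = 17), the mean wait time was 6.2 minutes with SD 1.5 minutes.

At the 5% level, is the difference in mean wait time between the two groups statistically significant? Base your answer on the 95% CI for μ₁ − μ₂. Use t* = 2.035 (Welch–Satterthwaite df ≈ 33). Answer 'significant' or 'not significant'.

Standard errors of each mean: 1.7/√43 = 0.2592 and 1.5/√17 = 0.3638.
SE(x̄₁ − x̄₂) = √(0.2592² + 0.3638²) = 0.4467 for independent samples with unequal variances.
With t* = 2.035, the margin is 2.035 × 0.4467 = 0.9090.
x̄₁ − x̄₂ = 5.5 − 6.2 = -0.7000; the interval is -0.7000 ± 0.9090 = (-1.6090, 0.2090).
The interval (-1.6090, 0.2090) contains 0, so the difference is not significant.

not significant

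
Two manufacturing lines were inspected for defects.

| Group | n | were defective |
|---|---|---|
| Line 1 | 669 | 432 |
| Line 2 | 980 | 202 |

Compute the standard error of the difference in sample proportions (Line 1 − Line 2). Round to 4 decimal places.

First, p̂₁ = 432/669 = 0.6457; p̂₂ = 202/980 = 0.2061.
The two standard errors are √(0.6457×0.3543/669) = 0.01849 and √(0.2061×0.7939/980) = 0.01292.
Because the samples are independent, SE_diff = √(0.01849² + 0.01292²) = 0.02256.

0.0226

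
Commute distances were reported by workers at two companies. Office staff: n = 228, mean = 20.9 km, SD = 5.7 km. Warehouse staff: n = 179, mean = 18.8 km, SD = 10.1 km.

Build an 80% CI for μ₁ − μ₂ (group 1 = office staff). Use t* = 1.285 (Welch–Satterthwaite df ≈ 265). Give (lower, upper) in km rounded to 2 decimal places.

Standard errors of each mean: 5.7/√228 = 0.3775 and 10.1/√179 = 0.7549.
SE(x̄₁ − x̄₂) = √(0.3775² + 0.7549²) = 0.8440 for independent samples with unequal variances.
With t* = 1.285, the margin is 1.285 × 0.8440 = 1.0845.
x̄₁ − x̄₂ = 20.9 − 18.8 = 2.1000; the interval is 2.1000 ± 1.0845 = (1.02, 3.18).

(1.02, 3.18)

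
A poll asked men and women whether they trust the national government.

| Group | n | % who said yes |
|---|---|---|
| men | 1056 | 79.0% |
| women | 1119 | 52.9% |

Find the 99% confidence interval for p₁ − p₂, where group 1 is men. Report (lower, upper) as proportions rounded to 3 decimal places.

(0.211, 0.311)

SE₁ = √(p̂₁(1−p̂₁)/n₁) = √(0.7900·0.2100/1056) = 0.01253; SE₂ = √(0.5290·0.4710/1119) = 0.01492.
Independent samples: SE of the difference = √(SE₁² + SE₂²) = √(0.0001570009 + 0.0002226064) = 0.01948.
z* for 99% confidence is 2.576, so the margin of error is 2.576 × 0.01948 = 0.05018.
Point estimate p̂₁ − p̂₂ = 0.7900 − 0.5290 = 0.2610.
0.2610 ± 0.05018 → (0.211, 0.311).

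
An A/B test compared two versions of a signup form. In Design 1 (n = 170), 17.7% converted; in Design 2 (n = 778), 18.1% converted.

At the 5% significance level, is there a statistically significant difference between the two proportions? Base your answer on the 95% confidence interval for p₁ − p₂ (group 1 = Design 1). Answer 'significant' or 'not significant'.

SE₁ = √(p̂₁(1−p̂₁)/n₁) = √(0.1770·0.8230/170) = 0.02927; SE₂ = √(0.1810·0.8190/778) = 0.01380.
Independent samples: SE of the difference = √(SE₁² + SE₂²) = √(0.0008567329 + 0.00019044) = 0.03236.
z* for 95% confidence is 1.960, so the margin of error is 1.960 × 0.03236 = 0.06343.
Point estimate p̂₁ − p̂₂ = 0.1770 − 0.1810 = -0.0040.
-0.0040 ± 0.06343 → (-0.06743, 0.05943).
The interval (-0.06743, 0.05943) contains 0, so the difference is not significant.

not significant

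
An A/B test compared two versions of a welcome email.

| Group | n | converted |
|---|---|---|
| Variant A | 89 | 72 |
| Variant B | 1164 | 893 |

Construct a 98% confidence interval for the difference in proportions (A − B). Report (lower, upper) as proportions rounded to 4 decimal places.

Sample proportions: 72/89 = 0.8090, 893/1164 = 0.7672.
Each SE is √(p̂(1−p̂)/n): √(0.8090·0.1910/89) = 0.04167 and √(0.7672·0.2328/1164) = 0.01239.
SE(p̂₁ − p̂₂) = √(SE₁² + SE₂²) = √(0.0017363889 + 0.0001535121) = 0.04347, since the two samples are independent.
At 98% confidence z* = 2.326; margin = 2.326 × 0.04347 = 0.10111.
The difference is 0.8090 − 0.7672 = 0.0418, so the interval is 0.0418 ± 0.10111 = (-0.0593, 0.1429).

(-0.0593, 0.1429)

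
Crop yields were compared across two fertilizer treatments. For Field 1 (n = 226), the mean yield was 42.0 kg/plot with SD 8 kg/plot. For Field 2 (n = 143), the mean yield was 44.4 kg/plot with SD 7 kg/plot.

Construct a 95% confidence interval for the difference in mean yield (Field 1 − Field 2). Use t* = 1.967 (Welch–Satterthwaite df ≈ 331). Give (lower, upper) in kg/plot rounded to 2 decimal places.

(-3.96, -0.84)

SE₁ = s₁/√n₁ = 8/√226 = 0.5322; SE₂ = 7/√143 = 0.5854.
Independent samples, unequal variances: SE_diff = √(SE₁² + SE₂²) = √(0.28323684 + 0.34269316) = 0.7912.
t* = 1.967, so margin of error = 1.967 × 0.7912 = 1.5563.
Difference in means = 42.0 − 44.4 = -2.4000.
-2.4000 ± 1.5563 → (-3.96, -0.84).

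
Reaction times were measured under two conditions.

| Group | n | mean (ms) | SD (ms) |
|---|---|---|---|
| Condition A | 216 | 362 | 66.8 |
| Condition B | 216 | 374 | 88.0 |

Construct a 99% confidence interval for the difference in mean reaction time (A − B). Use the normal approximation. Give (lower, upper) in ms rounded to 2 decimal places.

Per-group SEs: s₁/√n₁ = 66.8/√216 = 4.5452, s₂/√n₂ = 88.0/√216 = 5.9876.
Unpooled SE of the difference: √(20.65884304 + 35.85135376) = 7.5173.
Margin of error = z* · SE = 2.576 × 7.5173 = 19.3646.
x̄₁ − x̄₂ = 362 − 374 = -12.0000.
CI: -12.0000 ± 19.3646 = (-31.36, 7.36).

(-31.36, 7.36)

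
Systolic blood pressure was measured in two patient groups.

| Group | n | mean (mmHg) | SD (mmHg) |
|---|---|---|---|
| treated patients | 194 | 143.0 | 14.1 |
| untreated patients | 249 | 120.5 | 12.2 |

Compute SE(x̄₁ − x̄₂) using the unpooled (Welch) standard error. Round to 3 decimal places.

1.274

Per-group SEs: s₁/√n₁ = 14.1/√194 = 1.0123, s₂/√n₂ = 12.2/√249 = 0.7731.
Unpooled SE of the difference: √(1.02475129 + 0.59768361) = 1.2737.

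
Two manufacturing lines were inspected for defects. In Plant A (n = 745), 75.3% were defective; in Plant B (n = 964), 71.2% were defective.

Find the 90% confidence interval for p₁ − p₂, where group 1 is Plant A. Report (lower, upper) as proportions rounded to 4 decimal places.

SE₁ = √(p̂₁(1−p̂₁)/n₁) = √(0.7530·0.2470/745) = 0.01580; SE₂ = √(0.7120·0.2880/964) = 0.01458.
Independent samples: SE of the difference = √(SE₁² + SE₂²) = √(0.00024964 + 0.0002125764) = 0.02150.
z* for 90% confidence is 1.645, so the margin of error is 1.645 × 0.02150 = 0.03537.
Point estimate p̂₁ − p̂₂ = 0.7530 − 0.7120 = 0.0410.
0.0410 ± 0.03537 → (0.0056, 0.0764).

(0.0056, 0.0764)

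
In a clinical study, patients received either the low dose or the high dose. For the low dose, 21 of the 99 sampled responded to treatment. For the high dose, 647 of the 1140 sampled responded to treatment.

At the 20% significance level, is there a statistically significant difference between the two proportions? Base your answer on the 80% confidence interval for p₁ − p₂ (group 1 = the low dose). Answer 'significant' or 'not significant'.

significant

p̂₁ = 21/99 = 0.2121 and p̂₂ = 647/1140 = 0.5675.
SE₁ = √(p̂₁(1−p̂₁)/n₁) = √(0.2121·0.7879/99) = 0.04109; SE₂ = √(0.5675·0.4325/1140) = 0.01467.
Independent samples: SE of the difference = √(SE₁² + SE₂²) = √(0.0016883881 + 0.0002152089) = 0.04363.
z* for 80% confidence is 1.282, so the margin of error is 1.282 × 0.04363 = 0.05593.
Point estimate p̂₁ − p̂₂ = 0.2121 − 0.5675 = -0.3554.
-0.3554 ± 0.05593 → (-0.41133, -0.29947).
The interval (-0.41133, -0.29947) does not contain 0, so the difference is significant.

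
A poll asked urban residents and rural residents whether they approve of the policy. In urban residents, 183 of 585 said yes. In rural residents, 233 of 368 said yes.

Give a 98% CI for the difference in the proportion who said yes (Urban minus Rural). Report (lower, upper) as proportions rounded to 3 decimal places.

Sample proportions: 183/585 = 0.3128, 233/368 = 0.6332.
Each SE is √(p̂(1−p̂)/n): √(0.3128·0.6872/585) = 0.01917 and √(0.6332·0.3668/368) = 0.02512.
SE(p̂₁ − p̂₂) = √(SE₁² + SE₂²) = √(0.0003674889 + 0.0006310144) = 0.03160, since the two samples are independent.
At 98% confidence z* = 2.326; margin = 2.326 × 0.03160 = 0.07350.
The difference is 0.3128 − 0.6332 = -0.3204, so the interval is -0.3204 ± 0.07350 = (-0.394, -0.247).

(-0.394, -0.247)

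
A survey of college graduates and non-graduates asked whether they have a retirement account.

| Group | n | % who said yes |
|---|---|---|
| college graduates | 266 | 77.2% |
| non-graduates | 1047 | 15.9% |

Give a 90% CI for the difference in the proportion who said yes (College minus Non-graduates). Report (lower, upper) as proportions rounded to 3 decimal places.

(0.567, 0.659)

Each SE is √(p̂(1−p̂)/n): √(0.7720·0.2280/266) = 0.02572 and √(0.1590·0.8410/1047) = 0.01130.
SE(p̂₁ − p̂₂) = √(SE₁² + SE₂²) = √(0.0006615184 + 0.00012769) = 0.02809, since the two samples are independent.
At 90% confidence z* = 1.645; margin = 1.645 × 0.02809 = 0.04621.
The difference is 0.7720 − 0.1590 = 0.6130, so the interval is 0.6130 ± 0.04621 = (0.567, 0.659).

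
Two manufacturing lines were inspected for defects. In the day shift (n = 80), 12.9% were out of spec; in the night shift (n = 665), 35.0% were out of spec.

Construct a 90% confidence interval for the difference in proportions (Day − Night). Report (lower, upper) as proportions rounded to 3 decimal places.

(-0.290, -0.152)

The two standard errors are √(0.1290×0.8710/80) = 0.03748 and √(0.3500×0.6500/665) = 0.01850.
Because the samples are independent, SE_diff = √(0.03748² + 0.01850²) = 0.04180.
Using z* = 1.645 for 90%, ME = 1.645 × 0.04180 = 0.06876.
p̂₁ − p̂₂ = -0.2210; interval -0.2210 ± 0.06876 gives (-0.290, -0.152).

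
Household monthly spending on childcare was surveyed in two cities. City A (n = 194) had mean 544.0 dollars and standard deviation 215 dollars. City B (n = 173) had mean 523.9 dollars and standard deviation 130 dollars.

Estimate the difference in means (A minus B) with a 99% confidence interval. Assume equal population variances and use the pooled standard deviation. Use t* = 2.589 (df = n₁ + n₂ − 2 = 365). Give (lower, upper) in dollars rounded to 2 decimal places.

(-28.64, 68.84)

Pooled variance s_p² = [193·215² + 172·130²] / (194+173−2) = 32406.0959, so s_p = 180.0169.
SE_diff = s_p·√(1/n₁ + 1/n₂) = 180.0169·√(1/194 + 1/173) = 18.8245.
t* = 2.589; margin = 2.589 × 18.8245 = 48.7366.
Difference = 544.0 − 523.9 = 20.1000.
20.1000 ± 48.7366 → (-28.64, 68.84).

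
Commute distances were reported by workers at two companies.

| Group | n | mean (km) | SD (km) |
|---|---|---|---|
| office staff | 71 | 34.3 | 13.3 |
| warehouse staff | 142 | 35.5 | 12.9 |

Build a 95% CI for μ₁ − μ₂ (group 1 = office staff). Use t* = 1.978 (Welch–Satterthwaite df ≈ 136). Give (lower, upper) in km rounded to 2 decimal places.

(-4.99, 2.59)

SE₁ = s₁/√n₁ = 13.3/√71 = 1.5784; SE₂ = 12.9/√142 = 1.0825.
Independent samples, unequal variances: SE_diff = √(SE₁² + SE₂²) = √(2.49134656 + 1.17180625) = 1.9139.
t* = 1.978, so margin of error = 1.978 × 1.9139 = 3.7857.
Difference in means = 34.3 − 35.5 = -1.2000.
-1.2000 ± 3.7857 → (-4.99, 2.59).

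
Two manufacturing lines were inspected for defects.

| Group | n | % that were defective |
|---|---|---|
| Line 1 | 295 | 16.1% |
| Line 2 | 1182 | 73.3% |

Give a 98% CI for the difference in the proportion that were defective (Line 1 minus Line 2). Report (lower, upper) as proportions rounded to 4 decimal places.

(-0.6301, -0.5139)

SE₁ = √(p̂₁(1−p̂₁)/n₁) = √(0.1610·0.8390/295) = 0.02140; SE₂ = √(0.7330·0.2670/1182) = 0.01287.
Independent samples: SE of the difference = √(SE₁² + SE₂²) = √(0.00045796 + 0.0001656369) = 0.02497.
z* for 98% confidence is 2.326, so the margin of error is 2.326 × 0.02497 = 0.05808.
Point estimate p̂₁ − p̂₂ = 0.1610 − 0.7330 = -0.5720.
-0.5720 ± 0.05808 → (-0.6301, -0.5139).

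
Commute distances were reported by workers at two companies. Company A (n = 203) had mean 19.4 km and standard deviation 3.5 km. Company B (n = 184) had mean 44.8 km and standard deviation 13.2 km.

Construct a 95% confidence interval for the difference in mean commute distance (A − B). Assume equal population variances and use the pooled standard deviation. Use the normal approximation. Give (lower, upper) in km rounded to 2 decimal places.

Pooled variance s_p² = [202·3.5² + 183·13.2²] / (203+184−2) = 89.2478, so s_p = 9.4471.
SE_diff = s_p·√(1/n₁ + 1/n₂) = 9.4471·√(1/203 + 1/184) = 0.9616.
z* = 1.960; margin = 1.960 × 0.9616 = 1.8847.
Difference = 19.4 − 44.8 = -25.4000.
-25.4000 ± 1.8847 → (-27.28, -23.52).

(-27.28, -23.52)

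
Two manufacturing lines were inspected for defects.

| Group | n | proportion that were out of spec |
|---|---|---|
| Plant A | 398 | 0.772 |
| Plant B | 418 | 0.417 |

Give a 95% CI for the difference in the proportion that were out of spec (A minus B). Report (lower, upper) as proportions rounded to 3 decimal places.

SE₁ = √(p̂₁(1−p̂₁)/n₁) = √(0.7720·0.2280/398) = 0.02103; SE₂ = √(0.4170·0.5830/418) = 0.02412.
Independent samples: SE of the difference = √(SE₁² + SE₂²) = √(0.0004422609 + 0.0005817744) = 0.03200.
z* for 95% confidence is 1.960, so the margin of error is 1.960 × 0.03200 = 0.06272.
Point estimate p̂₁ − p̂₂ = 0.7720 − 0.4170 = 0.3550.
0.3550 ± 0.06272 → (0.292, 0.418).

(0.292, 0.418)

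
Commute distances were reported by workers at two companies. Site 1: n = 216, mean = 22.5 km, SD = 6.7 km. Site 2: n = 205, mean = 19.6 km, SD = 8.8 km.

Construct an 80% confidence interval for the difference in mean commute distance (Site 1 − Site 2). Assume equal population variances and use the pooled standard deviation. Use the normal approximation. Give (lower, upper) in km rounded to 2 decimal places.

(1.93, 3.87)

s_p = √[((n₁−1)s₁² + (n₂−1)s₂²)/(n₁+n₂−2)] = √[(215·6.7² + 204·8.8²)/419] = 7.7934.
SE = 7.7934·√(1/216 + 1/205) = 0.7599.
With z* = 1.282, margin = 1.282 × 0.7599 = 0.9742.
x̄₁ − x̄₂ = 22.5 − 19.6 = 2.9000; interval 2.9000 ± 0.9742 = (1.93, 3.87).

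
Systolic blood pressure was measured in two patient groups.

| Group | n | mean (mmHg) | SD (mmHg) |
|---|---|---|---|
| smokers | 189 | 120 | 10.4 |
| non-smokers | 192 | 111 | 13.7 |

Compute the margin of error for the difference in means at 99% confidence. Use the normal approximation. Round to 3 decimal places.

3.207

Standard errors of each mean: 10.4/√189 = 0.7565 and 13.7/√192 = 0.9887.
SE(x̄₁ − x̄₂) = √(0.7565² + 0.9887²) = 1.2449 for independent samples with unequal variances.
With z* = 2.576, the margin is 2.576 × 1.2449 = 3.2069.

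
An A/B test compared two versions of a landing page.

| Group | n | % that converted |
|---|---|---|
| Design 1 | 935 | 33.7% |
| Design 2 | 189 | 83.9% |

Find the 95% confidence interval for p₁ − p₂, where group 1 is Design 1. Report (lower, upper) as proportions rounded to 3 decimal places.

(-0.563, -0.441)

Each SE is √(p̂(1−p̂)/n): √(0.3370·0.6630/935) = 0.01546 and √(0.8390·0.1610/189) = 0.02673.
SE(p̂₁ − p̂₂) = √(SE₁² + SE₂²) = √(0.0002390116 + 0.0007144929) = 0.03088, since the two samples are independent.
At 95% confidence z* = 1.960; margin = 1.960 × 0.03088 = 0.06052.
The difference is 0.3370 − 0.8390 = -0.5020, so the interval is -0.5020 ± 0.06052 = (-0.563, -0.441).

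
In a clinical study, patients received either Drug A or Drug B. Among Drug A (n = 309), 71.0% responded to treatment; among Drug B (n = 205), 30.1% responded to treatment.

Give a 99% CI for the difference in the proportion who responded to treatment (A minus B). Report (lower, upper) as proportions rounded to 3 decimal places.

Each SE is √(p̂(1−p̂)/n): √(0.7100·0.2900/309) = 0.02581 and √(0.3010·0.6990/205) = 0.03204.
SE(p̂₁ − p̂₂) = √(SE₁² + SE₂²) = √(0.0006661561 + 0.0010265616) = 0.04114, since the two samples are independent.
At 99% confidence z* = 2.576; margin = 2.576 × 0.04114 = 0.10598.
The difference is 0.7100 − 0.3010 = 0.4090, so the interval is 0.4090 ± 0.10598 = (0.303, 0.515).

(0.303, 0.515)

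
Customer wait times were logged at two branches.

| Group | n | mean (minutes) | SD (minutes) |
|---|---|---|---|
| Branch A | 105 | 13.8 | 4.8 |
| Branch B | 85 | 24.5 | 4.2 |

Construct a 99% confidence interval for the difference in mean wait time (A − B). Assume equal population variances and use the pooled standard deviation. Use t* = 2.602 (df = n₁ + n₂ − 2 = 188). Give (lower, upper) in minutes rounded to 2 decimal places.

(-12.42, -8.98)

s_p = √[((n₁−1)s₁² + (n₂−1)s₂²)/(n₁+n₂−2)] = √[(104·4.8² + 84·4.2²)/188] = 4.5417.
SE = 4.5417·√(1/105 + 1/85) = 0.6627.
With t* = 2.602, margin = 2.602 × 0.6627 = 1.7243.
x̄₁ − x̄₂ = 13.8 − 24.5 = -10.7000; interval -10.7000 ± 1.7243 = (-12.42, -8.98).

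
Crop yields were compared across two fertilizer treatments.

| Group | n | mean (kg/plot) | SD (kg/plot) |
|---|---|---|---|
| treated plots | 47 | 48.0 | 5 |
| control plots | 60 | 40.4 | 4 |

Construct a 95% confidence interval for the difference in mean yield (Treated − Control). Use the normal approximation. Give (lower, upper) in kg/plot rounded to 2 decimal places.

Standard errors of each mean: 5/√47 = 0.7293 and 4/√60 = 0.5164.
SE(x̄₁ − x̄₂) = √(0.7293² + 0.5164²) = 0.8936 for independent samples with unequal variances.
With z* = 1.960, the margin is 1.960 × 0.8936 = 1.7515.
x̄₁ − x̄₂ = 48.0 − 40.4 = 7.6000; the interval is 7.6000 ± 1.7515 = (5.85, 9.35).

(5.85, 9.35)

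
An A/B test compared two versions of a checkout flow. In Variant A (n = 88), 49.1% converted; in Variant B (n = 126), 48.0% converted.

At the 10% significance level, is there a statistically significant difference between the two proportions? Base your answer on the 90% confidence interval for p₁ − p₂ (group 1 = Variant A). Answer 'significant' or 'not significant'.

The two standard errors are √(0.4910×0.5090/88) = 0.05329 and √(0.4800×0.5200/126) = 0.04451.
Because the samples are independent, SE_diff = √(0.05329² + 0.04451²) = 0.06943.
Using z* = 1.645 for 90%, ME = 1.645 × 0.06943 = 0.11421.
p̂₁ − p̂₂ = 0.0110; interval 0.0110 ± 0.11421 gives (-0.10321, 0.12521).
The interval (-0.10321, 0.12521) contains 0, so the difference is not significant.

not significant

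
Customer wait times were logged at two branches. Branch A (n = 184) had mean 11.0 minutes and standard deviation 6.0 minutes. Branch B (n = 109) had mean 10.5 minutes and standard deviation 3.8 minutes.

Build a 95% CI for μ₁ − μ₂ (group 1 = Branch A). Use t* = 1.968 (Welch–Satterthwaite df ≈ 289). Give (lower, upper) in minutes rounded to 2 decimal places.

(-0.63, 1.63)

SE₁ = s₁/√n₁ = 6.0/√184 = 0.4423; SE₂ = 3.8/√109 = 0.3640.
Independent samples, unequal variances: SE_diff = √(SE₁² + SE₂²) = √(0.19562929 + 0.132496) = 0.5728.
t* = 1.968, so margin of error = 1.968 × 0.5728 = 1.1273.
Difference in means = 11.0 − 10.5 = 0.5000.
0.5000 ± 1.1273 → (-0.63, 1.63).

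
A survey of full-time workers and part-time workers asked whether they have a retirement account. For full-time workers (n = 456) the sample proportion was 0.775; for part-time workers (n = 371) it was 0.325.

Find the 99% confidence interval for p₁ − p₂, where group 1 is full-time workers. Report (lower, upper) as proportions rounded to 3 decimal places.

The two standard errors are √(0.7750×0.2250/456) = 0.01956 and √(0.3250×0.6750/371) = 0.02432.
Because the samples are independent, SE_diff = √(0.01956² + 0.02432²) = 0.03121.
Using z* = 2.576 for 99%, ME = 2.576 × 0.03121 = 0.08040.
p̂₁ − p̂₂ = 0.4500; interval 0.4500 ± 0.08040 gives (0.370, 0.530).

(0.370, 0.530)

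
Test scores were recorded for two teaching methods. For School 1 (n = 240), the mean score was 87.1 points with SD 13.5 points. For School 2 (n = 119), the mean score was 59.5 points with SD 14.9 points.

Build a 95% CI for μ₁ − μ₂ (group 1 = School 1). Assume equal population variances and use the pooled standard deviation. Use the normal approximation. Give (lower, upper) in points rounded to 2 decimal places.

Pooled variance s_p² = [239·13.5² + 118·14.9²] / (240+119−2) = 195.3920, so s_p = 13.9783.
SE_diff = s_p·√(1/n₁ + 1/n₂) = 13.9783·√(1/240 + 1/119) = 1.5672.
z* = 1.960; margin = 1.960 × 1.5672 = 3.0717.
Difference = 87.1 − 59.5 = 27.6000.
27.6000 ± 3.0717 → (24.53, 30.67).

(24.53, 30.67)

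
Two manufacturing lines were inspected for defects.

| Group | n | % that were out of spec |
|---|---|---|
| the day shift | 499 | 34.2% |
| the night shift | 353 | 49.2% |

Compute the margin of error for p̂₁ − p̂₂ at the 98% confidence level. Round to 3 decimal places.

0.079

SE₁ = √(p̂₁(1−p̂₁)/n₁) = √(0.3420·0.6580/499) = 0.02124; SE₂ = √(0.4920·0.5080/353) = 0.02661.
Independent samples: SE of the difference = √(SE₁² + SE₂²) = √(0.0004511376 + 0.0007080921) = 0.03405.
z* for 98% confidence is 2.326, so the margin of error is 2.326 × 0.03405 = 0.07920.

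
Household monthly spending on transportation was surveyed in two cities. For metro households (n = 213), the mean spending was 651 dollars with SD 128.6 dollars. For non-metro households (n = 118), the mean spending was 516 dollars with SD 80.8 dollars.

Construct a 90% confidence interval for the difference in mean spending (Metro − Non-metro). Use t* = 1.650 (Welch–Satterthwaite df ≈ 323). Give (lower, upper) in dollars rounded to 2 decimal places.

Per-group SEs: s₁/√n₁ = 128.6/√213 = 8.8115, s₂/√n₂ = 80.8/√118 = 7.4382.
Unpooled SE of the difference: √(77.64253225 + 55.32681924) = 11.5312.
Margin of error = t* · SE = 1.650 × 11.5312 = 19.0265.
x̄₁ − x̄₂ = 651 − 516 = 135.0000.
CI: 135.0000 ± 19.0265 = (115.97, 154.03).

(115.97, 154.03)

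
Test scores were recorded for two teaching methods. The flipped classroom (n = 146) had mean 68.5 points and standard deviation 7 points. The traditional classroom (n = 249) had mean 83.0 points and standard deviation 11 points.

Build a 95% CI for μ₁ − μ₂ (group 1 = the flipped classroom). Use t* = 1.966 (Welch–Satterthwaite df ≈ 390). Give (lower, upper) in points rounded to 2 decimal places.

Per-group SEs: s₁/√n₁ = 7/√146 = 0.5793, s₂/√n₂ = 11/√249 = 0.6971.
Unpooled SE of the difference: √(0.33558849 + 0.48594841) = 0.9064.
Margin of error = t* · SE = 1.966 × 0.9064 = 1.7820.
x̄₁ − x̄₂ = 68.5 − 83.0 = -14.5000.
CI: -14.5000 ± 1.7820 = (-16.28, -12.72).

(-16.28, -12.72)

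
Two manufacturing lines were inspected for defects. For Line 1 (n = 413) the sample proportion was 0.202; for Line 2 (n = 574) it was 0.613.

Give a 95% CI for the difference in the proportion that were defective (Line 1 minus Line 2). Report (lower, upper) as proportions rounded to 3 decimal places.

(-0.467, -0.355)

The two standard errors are √(0.2020×0.7980/413) = 0.01976 and √(0.6130×0.3870/574) = 0.02033.
Because the samples are independent, SE_diff = √(0.01976² + 0.02033²) = 0.02835.
Using z* = 1.960 for 95%, ME = 1.960 × 0.02835 = 0.05557.
p̂₁ − p̂₂ = -0.4110; interval -0.4110 ± 0.05557 gives (-0.467, -0.355).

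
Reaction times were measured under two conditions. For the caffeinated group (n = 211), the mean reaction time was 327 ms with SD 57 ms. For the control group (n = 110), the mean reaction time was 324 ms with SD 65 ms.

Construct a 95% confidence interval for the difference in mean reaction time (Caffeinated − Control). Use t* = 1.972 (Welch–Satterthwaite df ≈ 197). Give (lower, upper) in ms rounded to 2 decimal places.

(-11.47, 17.47)

Per-group SEs: s₁/√n₁ = 57/√211 = 3.9240, s₂/√n₂ = 65/√110 = 6.1975.
Unpooled SE of the difference: √(15.397776 + 38.40900625) = 7.3353.
Margin of error = t* · SE = 1.972 × 7.3353 = 14.4652.
x̄₁ − x̄₂ = 327 − 324 = 3.0000.
CI: 3.0000 ± 14.4652 = (-11.47, 17.47).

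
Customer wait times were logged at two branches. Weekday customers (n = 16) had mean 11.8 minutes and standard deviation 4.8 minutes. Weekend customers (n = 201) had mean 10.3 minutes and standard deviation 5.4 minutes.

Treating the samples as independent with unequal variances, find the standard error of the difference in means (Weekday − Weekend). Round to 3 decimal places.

SE₁ = s₁/√n₁ = 4.8/√16 = 1.2000; SE₂ = 5.4/√201 = 0.3809.
Independent samples, unequal variances: SE_diff = √(SE₁² + SE₂²) = √(1.44 + 0.14508481) = 1.2590.

1.259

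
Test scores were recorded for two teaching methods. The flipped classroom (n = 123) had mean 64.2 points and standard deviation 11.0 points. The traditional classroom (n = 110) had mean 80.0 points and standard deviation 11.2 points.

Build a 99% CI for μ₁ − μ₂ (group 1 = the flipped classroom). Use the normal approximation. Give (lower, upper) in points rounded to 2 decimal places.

(-19.55, -12.05)

Standard errors of each mean: 11.0/√123 = 0.9918 and 11.2/√110 = 1.0679.
SE(x̄₁ − x̄₂) = √(0.9918² + 1.0679²) = 1.4574 for independent samples with unequal variances.
With z* = 2.576, the margin is 2.576 × 1.4574 = 3.7543.
x̄₁ − x̄₂ = 64.2 − 80.0 = -15.8000; the interval is -15.8000 ± 3.7543 = (-19.55, -12.05).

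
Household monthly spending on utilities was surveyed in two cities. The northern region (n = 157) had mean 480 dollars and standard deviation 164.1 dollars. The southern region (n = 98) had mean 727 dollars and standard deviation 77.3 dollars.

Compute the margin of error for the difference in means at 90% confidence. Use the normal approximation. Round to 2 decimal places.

Per-group SEs: s₁/√n₁ = 164.1/√157 = 13.0966, s₂/√n₂ = 77.3/√98 = 7.8085.
Unpooled SE of the difference: √(171.52093156 + 60.97267225) = 15.2477.
Margin of error = z* · SE = 1.645 × 15.2477 = 25.0825.

25.08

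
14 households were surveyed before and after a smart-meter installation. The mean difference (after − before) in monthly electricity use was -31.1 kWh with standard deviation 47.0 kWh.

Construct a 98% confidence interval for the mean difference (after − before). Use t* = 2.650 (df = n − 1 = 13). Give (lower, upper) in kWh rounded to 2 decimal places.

(-64.39, 2.19)

This is a matched-pairs design, so SE = s_d/√n = 47.0/√14 = 12.5613.
Margin = 2.650 × 12.5613 = 33.2874; the interval is -31.1 ± 33.2874 = (-64.39, 2.19).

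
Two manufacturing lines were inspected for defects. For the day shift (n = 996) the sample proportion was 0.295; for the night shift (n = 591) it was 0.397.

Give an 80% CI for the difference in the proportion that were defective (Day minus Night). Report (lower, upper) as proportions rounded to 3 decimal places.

(-0.134, -0.070)

The two standard errors are √(0.2950×0.7050/996) = 0.01445 and √(0.3970×0.6030/591) = 0.02013.
Because the samples are independent, SE_diff = √(0.01445² + 0.02013²) = 0.02478.
Using z* = 1.282 for 80%, ME = 1.282 × 0.02478 = 0.03177.
p̂₁ − p̂₂ = -0.1020; interval -0.1020 ± 0.03177 gives (-0.134, -0.070).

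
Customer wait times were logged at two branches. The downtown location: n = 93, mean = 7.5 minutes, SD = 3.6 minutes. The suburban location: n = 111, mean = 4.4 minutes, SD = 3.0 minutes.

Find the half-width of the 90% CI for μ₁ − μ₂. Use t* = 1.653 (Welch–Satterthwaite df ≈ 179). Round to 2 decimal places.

Per-group SEs: s₁/√n₁ = 3.6/√93 = 0.3733, s₂/√n₂ = 3.0/√111 = 0.2847.
Unpooled SE of the difference: √(0.13935289 + 0.08105409) = 0.4695.
Margin of error = t* · SE = 1.653 × 0.4695 = 0.7761.

0.78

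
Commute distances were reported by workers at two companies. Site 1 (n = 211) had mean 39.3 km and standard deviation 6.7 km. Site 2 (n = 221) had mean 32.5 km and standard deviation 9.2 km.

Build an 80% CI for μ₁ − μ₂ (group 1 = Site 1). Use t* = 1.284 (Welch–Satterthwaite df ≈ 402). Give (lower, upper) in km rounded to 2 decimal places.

Standard errors of each mean: 6.7/√211 = 0.4612 and 9.2/√221 = 0.6189.
SE(x̄₁ − x̄₂) = √(0.4612² + 0.6189²) = 0.7718 for independent samples with unequal variances.
With t* = 1.284, the margin is 1.284 × 0.7718 = 0.9910.
x̄₁ − x̄₂ = 39.3 − 32.5 = 6.8000; the interval is 6.8000 ± 0.9910 = (5.81, 7.79).

(5.81, 7.79)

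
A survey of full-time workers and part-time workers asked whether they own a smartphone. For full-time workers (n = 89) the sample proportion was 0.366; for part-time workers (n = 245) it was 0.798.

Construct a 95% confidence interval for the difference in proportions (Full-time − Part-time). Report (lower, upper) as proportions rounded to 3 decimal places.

(-0.544, -0.320)

Each SE is √(p̂(1−p̂)/n): √(0.3660·0.6340/89) = 0.05106 and √(0.7980·0.2020/245) = 0.02565.
SE(p̂₁ − p̂₂) = √(SE₁² + SE₂²) = √(0.0026071236 + 0.0006579225) = 0.05714, since the two samples are independent.
At 95% confidence z* = 1.960; margin = 1.960 × 0.05714 = 0.11199.
The difference is 0.3660 − 0.7980 = -0.4320, so the interval is -0.4320 ± 0.11199 = (-0.544, -0.320).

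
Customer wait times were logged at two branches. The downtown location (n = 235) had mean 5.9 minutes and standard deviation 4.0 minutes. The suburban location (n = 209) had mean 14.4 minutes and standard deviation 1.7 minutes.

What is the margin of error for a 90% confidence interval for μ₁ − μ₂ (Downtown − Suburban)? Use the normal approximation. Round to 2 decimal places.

0.47

SE₁ = s₁/√n₁ = 4.0/√235 = 0.2609; SE₂ = 1.7/√209 = 0.1176.
Independent samples, unequal variances: SE_diff = √(SE₁² + SE₂²) = √(0.06806881 + 0.01382976) = 0.2862.
z* = 1.645, so margin of error = 1.645 × 0.2862 = 0.4708.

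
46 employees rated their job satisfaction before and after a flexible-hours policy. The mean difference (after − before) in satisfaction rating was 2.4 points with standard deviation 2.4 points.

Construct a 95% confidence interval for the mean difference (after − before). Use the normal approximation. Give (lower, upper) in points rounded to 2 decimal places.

(1.71, 3.09)

Paired design: SE = s_d/√n = 2.4/√46 = 0.3539.
z* = 1.960; margin of error = 1.960 × 0.3539 = 0.6936.
2.4 ± 0.6936 → (1.71, 3.09).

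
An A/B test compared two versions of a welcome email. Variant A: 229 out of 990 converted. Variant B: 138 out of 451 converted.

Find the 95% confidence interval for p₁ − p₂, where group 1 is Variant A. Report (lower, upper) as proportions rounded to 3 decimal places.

(-0.125, -0.025)

First, p̂₁ = 229/990 = 0.2313; p̂₂ = 138/451 = 0.3060.
The two standard errors are √(0.2313×0.7687/990) = 0.01340 and √(0.3060×0.6940/451) = 0.02170.
Because the samples are independent, SE_diff = √(0.01340² + 0.02170²) = 0.02550.
Using z* = 1.960 for 95%, ME = 1.960 × 0.02550 = 0.04998.
p̂₁ − p̂₂ = -0.0747; interval -0.0747 ± 0.04998 gives (-0.125, -0.025).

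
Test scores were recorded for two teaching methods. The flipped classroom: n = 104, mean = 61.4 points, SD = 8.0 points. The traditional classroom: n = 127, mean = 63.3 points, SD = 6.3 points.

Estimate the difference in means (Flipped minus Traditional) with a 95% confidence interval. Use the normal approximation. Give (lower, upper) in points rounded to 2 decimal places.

Standard errors of each mean: 8.0/√104 = 0.7845 and 6.3/√127 = 0.5590.
SE(x̄₁ − x̄₂) = √(0.7845² + 0.5590²) = 0.9633 for independent samples with unequal variances.
With z* = 1.960, the margin is 1.960 × 0.9633 = 1.8881.
x̄₁ − x̄₂ = 61.4 − 63.3 = -1.9000; the interval is -1.9000 ± 1.8881 = (-3.79, -0.01).

(-3.79, -0.01)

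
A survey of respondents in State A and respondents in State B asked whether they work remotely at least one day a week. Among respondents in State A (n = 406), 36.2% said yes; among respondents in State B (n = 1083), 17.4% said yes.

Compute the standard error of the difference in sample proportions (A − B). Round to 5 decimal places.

0.02649

SE₁ = √(p̂₁(1−p̂₁)/n₁) = √(0.3620·0.6380/406) = 0.02385; SE₂ = √(0.1740·0.8260/1083) = 0.01152.
Independent samples: SE of the difference = √(SE₁² + SE₂²) = √(0.0005688225 + 0.0001327104) = 0.02649.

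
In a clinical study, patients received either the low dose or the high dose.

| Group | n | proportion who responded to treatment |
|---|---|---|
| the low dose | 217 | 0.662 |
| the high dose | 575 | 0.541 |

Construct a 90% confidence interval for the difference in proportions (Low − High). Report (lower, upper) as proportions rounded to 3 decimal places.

(0.058, 0.184)

The two standard errors are √(0.6620×0.3380/217) = 0.03211 and √(0.5410×0.4590/575) = 0.02078.
Because the samples are independent, SE_diff = √(0.03211² + 0.02078²) = 0.03825.
Using z* = 1.645 for 90%, ME = 1.645 × 0.03825 = 0.06292.
p̂₁ − p̂₂ = 0.1210; interval 0.1210 ± 0.06292 gives (0.058, 0.184).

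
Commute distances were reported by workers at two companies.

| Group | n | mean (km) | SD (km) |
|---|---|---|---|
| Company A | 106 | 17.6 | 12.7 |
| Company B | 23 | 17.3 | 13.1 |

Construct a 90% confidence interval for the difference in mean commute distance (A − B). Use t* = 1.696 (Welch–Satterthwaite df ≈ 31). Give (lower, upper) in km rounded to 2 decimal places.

Per-group SEs: s₁/√n₁ = 12.7/√106 = 1.2335, s₂/√n₂ = 13.1/√23 = 2.7315.
Unpooled SE of the difference: √(1.52152225 + 7.46109225) = 2.9971.
Margin of error = t* · SE = 1.696 × 2.9971 = 5.0831.
x̄₁ − x̄₂ = 17.6 − 17.3 = 0.3000.
CI: 0.3000 ± 5.0831 = (-4.78, 5.38).

(-4.78, 5.38)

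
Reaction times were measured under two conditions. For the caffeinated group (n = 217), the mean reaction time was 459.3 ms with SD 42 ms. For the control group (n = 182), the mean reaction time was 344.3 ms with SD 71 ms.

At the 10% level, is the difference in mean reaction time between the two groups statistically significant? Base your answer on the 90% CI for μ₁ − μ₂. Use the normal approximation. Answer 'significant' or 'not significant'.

significant

Per-group SEs: s₁/√n₁ = 42/√217 = 2.8511, s₂/√n₂ = 71/√182 = 5.2629.
Unpooled SE of the difference: √(8.12877121 + 27.69811641) = 5.9856.
Margin of error = z* · SE = 1.645 × 5.9856 = 9.8463.
x̄₁ − x̄₂ = 459.3 − 344.3 = 115.0000.
CI: 115.0000 ± 9.8463 = (105.1537, 124.8463).
The interval (105.1537, 124.8463) does not contain 0, so the difference is significant.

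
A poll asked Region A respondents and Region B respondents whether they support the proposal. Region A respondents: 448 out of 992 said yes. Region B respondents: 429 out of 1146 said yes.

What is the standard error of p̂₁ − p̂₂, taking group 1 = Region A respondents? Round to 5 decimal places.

0.02131

p̂₁ = 448/992 = 0.4516 and p̂₂ = 429/1146 = 0.3743.
SE₁ = √(p̂₁(1−p̂₁)/n₁) = √(0.4516·0.5484/992) = 0.01580; SE₂ = √(0.3743·0.6257/1146) = 0.01430.
Independent samples: SE of the difference = √(SE₁² + SE₂²) = √(0.00024964 + 0.00020449) = 0.02131.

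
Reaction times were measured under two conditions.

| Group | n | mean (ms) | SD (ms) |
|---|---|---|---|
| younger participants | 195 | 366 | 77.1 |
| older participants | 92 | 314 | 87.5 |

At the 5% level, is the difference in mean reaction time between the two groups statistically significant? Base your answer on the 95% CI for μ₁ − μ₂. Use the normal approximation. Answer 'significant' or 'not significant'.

significant

SE₁ = s₁/√n₁ = 77.1/√195 = 5.5212; SE₂ = 87.5/√92 = 9.1225.
Independent samples, unequal variances: SE_diff = √(SE₁² + SE₂²) = √(30.48364944 + 83.22000625) = 10.6632.
z* = 1.960, so margin of error = 1.960 × 10.6632 = 20.8999.
Difference in means = 366 − 314 = 52.0000.
52.0000 ± 20.8999 → (31.1001, 72.8999).
The interval (31.1001, 72.8999) does not contain 0, so the difference is significant.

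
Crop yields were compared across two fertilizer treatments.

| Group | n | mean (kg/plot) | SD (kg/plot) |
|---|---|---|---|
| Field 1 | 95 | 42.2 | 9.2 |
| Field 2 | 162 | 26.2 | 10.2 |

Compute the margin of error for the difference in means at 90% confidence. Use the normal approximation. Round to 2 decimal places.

SE₁ = s₁/√n₁ = 9.2/√95 = 0.9439; SE₂ = 10.2/√162 = 0.8014.
Independent samples, unequal variances: SE_diff = √(SE₁² + SE₂²) = √(0.89094721 + 0.64224196) = 1.2382.
z* = 1.645, so margin of error = 1.645 × 1.2382 = 2.0368.

2.04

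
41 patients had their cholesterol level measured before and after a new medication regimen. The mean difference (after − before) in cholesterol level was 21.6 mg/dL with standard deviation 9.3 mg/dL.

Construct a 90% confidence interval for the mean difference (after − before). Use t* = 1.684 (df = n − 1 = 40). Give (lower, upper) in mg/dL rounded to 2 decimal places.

Paired design: SE = s_d/√n = 9.3/√41 = 1.4524.
t* = 1.684; margin of error = 1.684 × 1.4524 = 2.4458.
21.6 ± 2.4458 → (19.15, 24.05).

(19.15, 24.05)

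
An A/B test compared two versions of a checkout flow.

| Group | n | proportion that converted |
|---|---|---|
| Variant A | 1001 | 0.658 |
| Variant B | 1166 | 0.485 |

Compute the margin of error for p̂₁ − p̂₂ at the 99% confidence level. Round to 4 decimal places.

0.0540

SE₁ = √(p̂₁(1−p̂₁)/n₁) = √(0.6580·0.3420/1001) = 0.01499; SE₂ = √(0.4850·0.5150/1166) = 0.01464.
Independent samples: SE of the difference = √(SE₁² + SE₂²) = √(0.0002247001 + 0.0002143296) = 0.02095.
z* for 99% confidence is 2.576, so the margin of error is 2.576 × 0.02095 = 0.05397.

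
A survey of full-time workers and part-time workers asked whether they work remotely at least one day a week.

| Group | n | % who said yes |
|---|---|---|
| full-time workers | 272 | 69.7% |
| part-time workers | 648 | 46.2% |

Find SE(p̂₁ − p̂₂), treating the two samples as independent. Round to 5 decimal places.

0.03406

Each SE is √(p̂(1−p̂)/n): √(0.6970·0.3030/272) = 0.02786 and √(0.4620·0.5380/648) = 0.01959.
SE(p̂₁ − p̂₂) = √(SE₁² + SE₂²) = √(0.0007761796 + 0.0003837681) = 0.03406, since the two samples are independent.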